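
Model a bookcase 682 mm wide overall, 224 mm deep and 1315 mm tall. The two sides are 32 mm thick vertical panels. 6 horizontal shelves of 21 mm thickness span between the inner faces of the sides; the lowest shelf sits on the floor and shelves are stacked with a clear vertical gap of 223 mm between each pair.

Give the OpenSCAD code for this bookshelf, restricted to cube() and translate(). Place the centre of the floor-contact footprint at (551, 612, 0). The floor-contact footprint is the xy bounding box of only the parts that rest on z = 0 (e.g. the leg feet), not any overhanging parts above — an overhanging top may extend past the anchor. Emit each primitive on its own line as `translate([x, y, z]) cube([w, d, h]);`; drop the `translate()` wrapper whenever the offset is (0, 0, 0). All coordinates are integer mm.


translate([210, 500, 0]) cube([32, 224, 1315]);
translate([860, 500, 0]) cube([32, 224, 1315]);
translate([242, 500, 0]) cube([618, 224, 21]);
translate([242, 500, 244]) cube([618, 224, 21]);
translate([242, 500, 488]) cube([618, 224, 21]);
translate([242, 500, 732]) cube([618, 224, 21]);
translate([242, 500, 976]) cube([618, 224, 21]);
translate([242, 500, 1220]) cube([618, 224, 21]);


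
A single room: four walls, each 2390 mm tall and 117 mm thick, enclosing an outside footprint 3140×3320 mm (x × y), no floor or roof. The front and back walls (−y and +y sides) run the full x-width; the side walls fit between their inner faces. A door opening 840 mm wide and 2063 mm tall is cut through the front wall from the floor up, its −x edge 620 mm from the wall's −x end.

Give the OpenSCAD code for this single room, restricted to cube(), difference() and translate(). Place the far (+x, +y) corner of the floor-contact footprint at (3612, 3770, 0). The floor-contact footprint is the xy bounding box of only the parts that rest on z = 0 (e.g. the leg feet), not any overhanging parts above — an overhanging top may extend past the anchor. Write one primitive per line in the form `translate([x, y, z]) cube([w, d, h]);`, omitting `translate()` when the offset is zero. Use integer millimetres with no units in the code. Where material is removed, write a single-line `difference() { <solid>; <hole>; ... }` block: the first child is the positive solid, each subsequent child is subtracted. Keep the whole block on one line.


difference() { translate([472, 450, 0]) cube([3140, 117, 2390]); translate([1092, 450, 0]) cube([840, 117, 2063]); }
translate([472, 3653, 0]) cube([3140, 117, 2390]);
translate([472, 567, 0]) cube([117, 3086, 2390]);
translate([3495, 567, 0]) cube([117, 3086, 2390]);


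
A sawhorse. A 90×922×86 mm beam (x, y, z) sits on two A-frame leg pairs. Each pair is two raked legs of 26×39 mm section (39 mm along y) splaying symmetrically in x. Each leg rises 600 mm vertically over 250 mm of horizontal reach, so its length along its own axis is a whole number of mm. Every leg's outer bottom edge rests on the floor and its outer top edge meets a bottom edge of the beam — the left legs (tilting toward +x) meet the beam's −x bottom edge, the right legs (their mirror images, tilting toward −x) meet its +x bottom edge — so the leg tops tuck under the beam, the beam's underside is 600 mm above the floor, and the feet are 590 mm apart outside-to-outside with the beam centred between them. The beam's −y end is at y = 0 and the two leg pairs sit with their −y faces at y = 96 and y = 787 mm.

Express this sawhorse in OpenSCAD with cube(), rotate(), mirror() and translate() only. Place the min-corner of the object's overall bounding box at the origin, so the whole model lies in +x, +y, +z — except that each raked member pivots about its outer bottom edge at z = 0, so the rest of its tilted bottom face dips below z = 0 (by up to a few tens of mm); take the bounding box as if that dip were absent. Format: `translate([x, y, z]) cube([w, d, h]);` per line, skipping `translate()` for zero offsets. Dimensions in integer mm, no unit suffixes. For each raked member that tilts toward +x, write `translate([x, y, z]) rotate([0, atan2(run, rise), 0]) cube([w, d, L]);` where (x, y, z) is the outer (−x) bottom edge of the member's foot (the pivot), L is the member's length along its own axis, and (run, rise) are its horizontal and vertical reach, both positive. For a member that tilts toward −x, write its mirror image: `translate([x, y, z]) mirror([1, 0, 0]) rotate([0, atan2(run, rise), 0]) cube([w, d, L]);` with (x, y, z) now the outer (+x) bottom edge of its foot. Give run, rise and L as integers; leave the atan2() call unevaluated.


translate([250, 0, 600]) cube([90, 922, 86]);
translate([0, 96, 0]) rotate([0, atan2(250, 600), 0]) cube([26, 39, 650]);
translate([590, 96, 0]) mirror([1, 0, 0]) rotate([0, atan2(250, 600), 0]) cube([26, 39, 650]);
translate([0, 787, 0]) rotate([0, atan2(250, 600), 0]) cube([26, 39, 650]);
translate([590, 787, 0]) mirror([1, 0, 0]) rotate([0, atan2(250, 600), 0]) cube([26, 39, 650]);


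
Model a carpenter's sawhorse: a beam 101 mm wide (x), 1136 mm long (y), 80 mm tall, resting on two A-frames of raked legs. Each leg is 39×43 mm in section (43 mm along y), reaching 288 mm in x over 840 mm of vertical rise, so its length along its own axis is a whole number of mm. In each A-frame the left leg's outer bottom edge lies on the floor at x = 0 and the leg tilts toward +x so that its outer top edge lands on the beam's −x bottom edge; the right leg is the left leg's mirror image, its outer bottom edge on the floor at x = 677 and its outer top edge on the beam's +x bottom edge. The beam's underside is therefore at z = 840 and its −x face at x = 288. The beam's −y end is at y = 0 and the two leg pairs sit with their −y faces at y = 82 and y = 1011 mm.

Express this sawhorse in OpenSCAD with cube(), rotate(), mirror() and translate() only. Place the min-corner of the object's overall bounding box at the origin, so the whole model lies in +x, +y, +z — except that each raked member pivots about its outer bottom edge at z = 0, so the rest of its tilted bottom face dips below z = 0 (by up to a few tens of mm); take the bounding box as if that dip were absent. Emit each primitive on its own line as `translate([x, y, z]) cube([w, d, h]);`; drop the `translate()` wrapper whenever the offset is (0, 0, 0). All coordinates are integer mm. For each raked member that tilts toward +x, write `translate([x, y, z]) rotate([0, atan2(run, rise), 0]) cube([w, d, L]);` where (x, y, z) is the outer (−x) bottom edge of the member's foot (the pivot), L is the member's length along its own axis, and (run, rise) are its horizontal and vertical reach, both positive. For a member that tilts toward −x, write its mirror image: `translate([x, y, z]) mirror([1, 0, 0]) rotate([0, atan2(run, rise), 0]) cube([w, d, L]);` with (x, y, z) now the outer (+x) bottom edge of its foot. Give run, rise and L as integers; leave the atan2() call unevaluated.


translate([288, 0, 840]) cube([101, 1136, 80]);
translate([0, 82, 0]) rotate([0, atan2(288, 840), 0]) cube([39, 43, 888]);
translate([677, 82, 0]) mirror([1, 0, 0]) rotate([0, atan2(288, 840), 0]) cube([39, 43, 888]);
translate([0, 1011, 0]) rotate([0, atan2(288, 840), 0]) cube([39, 43, 888]);
translate([677, 1011, 0]) mirror([1, 0, 0]) rotate([0, atan2(288, 840), 0]) cube([39, 43, 888]);


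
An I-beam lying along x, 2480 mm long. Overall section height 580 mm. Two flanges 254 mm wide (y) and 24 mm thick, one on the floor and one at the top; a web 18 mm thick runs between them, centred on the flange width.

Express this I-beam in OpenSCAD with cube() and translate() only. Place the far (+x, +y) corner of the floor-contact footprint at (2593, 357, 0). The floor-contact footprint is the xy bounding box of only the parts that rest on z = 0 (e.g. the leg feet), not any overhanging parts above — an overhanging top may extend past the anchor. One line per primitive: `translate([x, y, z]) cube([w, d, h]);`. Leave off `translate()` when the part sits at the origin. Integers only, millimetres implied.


translate([113, 103, 0]) cube([2480, 254, 24]);
translate([113, 221, 24]) cube([2480, 18, 532]);
translate([113, 103, 556]) cube([2480, 254, 24]);


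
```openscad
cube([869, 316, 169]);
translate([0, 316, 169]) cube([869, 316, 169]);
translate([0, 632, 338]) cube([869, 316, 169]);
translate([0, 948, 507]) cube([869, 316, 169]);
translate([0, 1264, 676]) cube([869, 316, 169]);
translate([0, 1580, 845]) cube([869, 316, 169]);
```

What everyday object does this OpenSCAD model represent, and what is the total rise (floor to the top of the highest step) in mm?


A staircase. The total rise is 1014 mm.

6 identical blocks, each offset up and back from the previous — a staircase. Each step is 169 mm tall and there are 6 of them, so the total rise is 6 × 169 = 1014 mm.


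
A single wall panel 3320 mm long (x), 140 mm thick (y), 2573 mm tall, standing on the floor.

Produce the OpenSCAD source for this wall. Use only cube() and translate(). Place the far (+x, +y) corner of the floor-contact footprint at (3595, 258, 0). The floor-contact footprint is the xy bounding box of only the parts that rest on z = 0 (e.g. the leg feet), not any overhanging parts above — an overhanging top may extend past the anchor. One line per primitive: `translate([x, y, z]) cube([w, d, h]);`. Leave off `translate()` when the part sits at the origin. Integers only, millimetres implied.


translate([275, 118, 0]) cube([3320, 140, 2573]);


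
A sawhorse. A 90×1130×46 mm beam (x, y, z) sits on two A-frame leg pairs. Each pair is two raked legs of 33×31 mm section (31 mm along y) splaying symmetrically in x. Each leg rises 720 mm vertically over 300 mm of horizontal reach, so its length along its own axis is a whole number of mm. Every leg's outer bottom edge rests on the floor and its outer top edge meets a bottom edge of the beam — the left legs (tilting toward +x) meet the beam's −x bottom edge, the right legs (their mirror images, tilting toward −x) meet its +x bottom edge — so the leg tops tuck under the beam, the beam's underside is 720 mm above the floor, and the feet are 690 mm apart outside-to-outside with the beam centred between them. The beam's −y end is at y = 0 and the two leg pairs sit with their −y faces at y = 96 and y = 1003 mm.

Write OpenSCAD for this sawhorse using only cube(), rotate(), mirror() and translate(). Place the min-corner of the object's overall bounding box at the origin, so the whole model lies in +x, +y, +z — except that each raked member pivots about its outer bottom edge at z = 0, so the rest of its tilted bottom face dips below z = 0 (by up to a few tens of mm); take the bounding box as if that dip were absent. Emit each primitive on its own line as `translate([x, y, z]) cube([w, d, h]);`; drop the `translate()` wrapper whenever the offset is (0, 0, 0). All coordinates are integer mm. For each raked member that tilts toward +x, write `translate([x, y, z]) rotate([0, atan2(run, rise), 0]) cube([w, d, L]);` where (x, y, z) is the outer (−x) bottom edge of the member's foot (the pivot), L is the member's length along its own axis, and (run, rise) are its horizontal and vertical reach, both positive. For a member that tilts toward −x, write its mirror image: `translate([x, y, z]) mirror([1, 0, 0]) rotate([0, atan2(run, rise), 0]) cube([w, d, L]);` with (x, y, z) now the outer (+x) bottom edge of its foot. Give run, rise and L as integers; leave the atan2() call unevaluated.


translate([300, 0, 720]) cube([90, 1130, 46]);
translate([0, 96, 0]) rotate([0, atan2(300, 720), 0]) cube([33, 31, 780]);
translate([690, 96, 0]) mirror([1, 0, 0]) rotate([0, atan2(300, 720), 0]) cube([33, 31, 780]);
translate([0, 1003, 0]) rotate([0, atan2(300, 720), 0]) cube([33, 31, 780]);
translate([690, 1003, 0]) mirror([1, 0, 0]) rotate([0, atan2(300, 720), 0]) cube([33, 31, 780]);


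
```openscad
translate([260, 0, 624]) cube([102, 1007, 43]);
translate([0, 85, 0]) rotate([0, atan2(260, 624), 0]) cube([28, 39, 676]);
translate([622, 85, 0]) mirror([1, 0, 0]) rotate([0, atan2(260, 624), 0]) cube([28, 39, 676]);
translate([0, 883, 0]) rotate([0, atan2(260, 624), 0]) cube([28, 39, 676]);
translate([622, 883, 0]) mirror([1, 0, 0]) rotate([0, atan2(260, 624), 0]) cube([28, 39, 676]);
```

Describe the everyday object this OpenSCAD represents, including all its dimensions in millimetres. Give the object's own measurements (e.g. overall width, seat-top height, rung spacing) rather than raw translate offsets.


A sawhorse. A 102×1007×43 mm beam (x, y, z) sits on two A-frame leg pairs. Each pair is two raked legs of 28×39 mm section (39 mm along y) splaying symmetrically in x. Each leg rises 624 mm vertically over 260 mm of horizontal reach and is 676 mm long along its own axis. Every leg's outer bottom edge rests on the floor and its outer top edge meets a bottom edge of the beam — the left legs (tilting toward +x) meet the beam's −x bottom edge, the right legs (their mirror images, tilting toward −x) meet its +x bottom edge — so the leg tops tuck under the beam, the beam's underside is 624 mm above the floor, and the feet are 622 mm apart outside-to-outside with the beam centred between them. The two leg pairs are set in 85 mm from either end of the beam.


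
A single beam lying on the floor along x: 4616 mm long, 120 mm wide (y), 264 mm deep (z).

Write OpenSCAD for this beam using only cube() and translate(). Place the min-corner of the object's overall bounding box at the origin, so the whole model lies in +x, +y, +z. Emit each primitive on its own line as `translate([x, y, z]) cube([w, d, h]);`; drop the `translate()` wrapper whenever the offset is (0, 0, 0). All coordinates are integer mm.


cube([4616, 120, 264]);


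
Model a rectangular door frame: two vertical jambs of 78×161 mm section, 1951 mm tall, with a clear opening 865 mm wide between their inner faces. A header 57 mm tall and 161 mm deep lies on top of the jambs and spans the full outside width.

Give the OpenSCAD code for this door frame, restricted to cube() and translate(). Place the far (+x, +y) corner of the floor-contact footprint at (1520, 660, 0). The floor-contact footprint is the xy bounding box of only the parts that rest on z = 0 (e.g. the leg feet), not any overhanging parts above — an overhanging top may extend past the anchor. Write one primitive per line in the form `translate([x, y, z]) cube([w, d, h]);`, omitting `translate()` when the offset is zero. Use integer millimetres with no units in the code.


translate([499, 499, 0]) cube([78, 161, 1951]);
translate([1442, 499, 0]) cube([78, 161, 1951]);
translate([499, 499, 1951]) cube([1021, 161, 57]);


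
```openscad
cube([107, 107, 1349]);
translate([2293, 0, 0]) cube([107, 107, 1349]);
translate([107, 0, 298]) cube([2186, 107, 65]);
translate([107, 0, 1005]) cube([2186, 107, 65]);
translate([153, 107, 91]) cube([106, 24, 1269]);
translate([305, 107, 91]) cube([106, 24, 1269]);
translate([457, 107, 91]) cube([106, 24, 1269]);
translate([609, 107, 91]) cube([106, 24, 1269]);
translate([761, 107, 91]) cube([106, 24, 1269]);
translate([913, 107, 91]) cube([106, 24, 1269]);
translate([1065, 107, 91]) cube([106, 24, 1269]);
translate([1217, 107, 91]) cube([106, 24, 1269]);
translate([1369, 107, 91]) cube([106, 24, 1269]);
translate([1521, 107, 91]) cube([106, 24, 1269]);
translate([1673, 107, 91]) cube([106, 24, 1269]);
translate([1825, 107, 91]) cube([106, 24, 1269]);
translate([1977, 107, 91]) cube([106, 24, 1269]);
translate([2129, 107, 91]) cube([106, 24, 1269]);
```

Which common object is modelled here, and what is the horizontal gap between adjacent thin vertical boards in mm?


A fence section. The picket gap is 46 mm.

Two posts, two rails, 14 pickets — a fence section. Span 2186 mm holds 14 pickets of 106 mm with 15 equal gaps: ⌊(2186 − 14·106) / 15⌋ = 46 mm.


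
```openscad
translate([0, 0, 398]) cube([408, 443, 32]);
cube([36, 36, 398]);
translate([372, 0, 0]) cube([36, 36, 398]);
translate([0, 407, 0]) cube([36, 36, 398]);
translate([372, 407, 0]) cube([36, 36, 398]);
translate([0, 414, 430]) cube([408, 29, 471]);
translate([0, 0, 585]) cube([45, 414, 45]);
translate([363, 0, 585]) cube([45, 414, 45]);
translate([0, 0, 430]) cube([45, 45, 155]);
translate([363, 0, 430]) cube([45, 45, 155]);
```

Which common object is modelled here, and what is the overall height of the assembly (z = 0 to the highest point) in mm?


A chair. The overall height is 901 mm.

A slab on four corner posts with a tall panel at the back — a chair. The seat slab sits at z = 398 with thickness 32, and the 471 mm backrest starts at the seat top, so the overall height is 398 + 32 + 471 = 901 mm.


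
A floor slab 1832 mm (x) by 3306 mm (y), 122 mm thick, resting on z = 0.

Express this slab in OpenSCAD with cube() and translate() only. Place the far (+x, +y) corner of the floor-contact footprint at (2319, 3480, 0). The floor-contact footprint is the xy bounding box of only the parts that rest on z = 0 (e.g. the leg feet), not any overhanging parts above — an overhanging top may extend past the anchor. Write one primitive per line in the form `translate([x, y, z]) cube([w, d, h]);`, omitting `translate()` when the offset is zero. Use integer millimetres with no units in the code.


translate([487, 174, 0]) cube([1832, 3306, 122]);


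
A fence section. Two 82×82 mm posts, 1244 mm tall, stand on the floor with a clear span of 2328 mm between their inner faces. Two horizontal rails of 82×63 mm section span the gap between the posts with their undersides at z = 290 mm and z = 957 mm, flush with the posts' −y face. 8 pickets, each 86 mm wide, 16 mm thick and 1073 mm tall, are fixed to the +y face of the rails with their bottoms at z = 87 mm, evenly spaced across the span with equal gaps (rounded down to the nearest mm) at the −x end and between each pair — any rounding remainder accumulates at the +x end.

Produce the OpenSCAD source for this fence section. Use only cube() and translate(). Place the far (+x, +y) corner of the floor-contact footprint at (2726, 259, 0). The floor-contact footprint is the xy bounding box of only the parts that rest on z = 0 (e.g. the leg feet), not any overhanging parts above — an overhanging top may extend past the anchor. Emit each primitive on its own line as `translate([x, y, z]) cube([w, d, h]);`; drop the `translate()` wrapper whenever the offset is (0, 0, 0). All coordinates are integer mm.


translate([234, 177, 0]) cube([82, 82, 1244]);
translate([2644, 177, 0]) cube([82, 82, 1244]);
translate([316, 177, 290]) cube([2328, 82, 63]);
translate([316, 177, 957]) cube([2328, 82, 63]);
translate([498, 259, 87]) cube([86, 16, 1073]);
translate([766, 259, 87]) cube([86, 16, 1073]);
translate([1034, 259, 87]) cube([86, 16, 1073]);
translate([1302, 259, 87]) cube([86, 16, 1073]);
translate([1570, 259, 87]) cube([86, 16, 1073]);
translate([1838, 259, 87]) cube([86, 16, 1073]);
translate([2106, 259, 87]) cube([86, 16, 1073]);
translate([2374, 259, 87]) cube([86, 16, 1073]);


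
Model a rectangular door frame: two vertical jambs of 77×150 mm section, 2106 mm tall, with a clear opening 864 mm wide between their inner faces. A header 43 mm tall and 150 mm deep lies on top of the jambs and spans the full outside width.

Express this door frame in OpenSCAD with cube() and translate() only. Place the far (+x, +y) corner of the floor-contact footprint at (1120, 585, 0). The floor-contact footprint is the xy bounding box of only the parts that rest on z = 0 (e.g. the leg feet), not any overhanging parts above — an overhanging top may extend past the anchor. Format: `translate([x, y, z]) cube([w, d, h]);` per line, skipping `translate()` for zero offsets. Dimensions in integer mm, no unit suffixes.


translate([102, 435, 0]) cube([77, 150, 2106]);
translate([1043, 435, 0]) cube([77, 150, 2106]);
translate([102, 435, 2106]) cube([1018, 150, 43]);


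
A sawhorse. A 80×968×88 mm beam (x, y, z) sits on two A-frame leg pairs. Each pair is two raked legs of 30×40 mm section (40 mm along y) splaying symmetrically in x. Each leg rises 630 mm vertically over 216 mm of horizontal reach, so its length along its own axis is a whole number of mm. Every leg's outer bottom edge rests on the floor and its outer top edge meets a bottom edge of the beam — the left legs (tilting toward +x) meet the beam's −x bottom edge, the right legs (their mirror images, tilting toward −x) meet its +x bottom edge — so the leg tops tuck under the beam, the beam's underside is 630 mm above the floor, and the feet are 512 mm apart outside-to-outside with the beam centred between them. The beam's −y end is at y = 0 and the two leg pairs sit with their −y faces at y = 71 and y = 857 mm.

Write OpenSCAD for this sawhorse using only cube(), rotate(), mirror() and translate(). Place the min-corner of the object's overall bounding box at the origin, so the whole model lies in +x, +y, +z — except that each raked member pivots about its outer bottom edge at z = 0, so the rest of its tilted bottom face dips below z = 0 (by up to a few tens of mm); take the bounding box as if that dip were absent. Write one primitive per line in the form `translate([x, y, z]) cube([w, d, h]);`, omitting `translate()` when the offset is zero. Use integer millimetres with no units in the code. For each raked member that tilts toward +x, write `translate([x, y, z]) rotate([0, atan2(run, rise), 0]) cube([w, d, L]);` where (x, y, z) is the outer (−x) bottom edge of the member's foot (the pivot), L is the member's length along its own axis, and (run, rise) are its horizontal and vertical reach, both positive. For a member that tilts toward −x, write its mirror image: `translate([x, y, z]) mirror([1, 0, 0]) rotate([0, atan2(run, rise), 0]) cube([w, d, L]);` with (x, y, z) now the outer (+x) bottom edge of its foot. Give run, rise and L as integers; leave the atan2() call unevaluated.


translate([216, 0, 630]) cube([80, 968, 88]);
translate([0, 71, 0]) rotate([0, atan2(216, 630), 0]) cube([30, 40, 666]);
translate([512, 71, 0]) mirror([1, 0, 0]) rotate([0, atan2(216, 630), 0]) cube([30, 40, 666]);
translate([0, 857, 0]) rotate([0, atan2(216, 630), 0]) cube([30, 40, 666]);
translate([512, 857, 0]) mirror([1, 0, 0]) rotate([0, atan2(216, 630), 0]) cube([30, 40, 666]);


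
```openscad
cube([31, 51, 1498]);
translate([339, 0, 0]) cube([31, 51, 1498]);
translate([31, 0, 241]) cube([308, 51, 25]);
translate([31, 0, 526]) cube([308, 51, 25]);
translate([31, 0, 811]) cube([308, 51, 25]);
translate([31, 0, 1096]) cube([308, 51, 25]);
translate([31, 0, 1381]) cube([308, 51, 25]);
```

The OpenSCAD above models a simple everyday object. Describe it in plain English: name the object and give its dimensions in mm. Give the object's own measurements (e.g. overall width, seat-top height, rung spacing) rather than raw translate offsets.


A straight ladder. Two 31×51 mm vertical rails, 1498 mm tall, stand 370 mm apart (outside-to-outside) with their front faces coplanar on the −y side. 5 rungs, each 51 mm deep and 25 mm tall, span between the inner faces of the rails, front faces flush with the rails. The lowest rung's underside is at z = 241 mm and rungs are spaced 285 mm apart (underside to underside).


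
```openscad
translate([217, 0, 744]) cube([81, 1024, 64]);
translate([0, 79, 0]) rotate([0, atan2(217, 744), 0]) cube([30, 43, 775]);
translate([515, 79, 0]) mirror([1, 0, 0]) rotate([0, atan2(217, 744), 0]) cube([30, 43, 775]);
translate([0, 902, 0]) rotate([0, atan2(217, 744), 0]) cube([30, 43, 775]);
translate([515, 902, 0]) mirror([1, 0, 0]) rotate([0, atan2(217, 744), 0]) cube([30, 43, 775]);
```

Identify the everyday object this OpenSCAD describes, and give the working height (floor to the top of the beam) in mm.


A sawhorse. The overall height is 808 mm.

A beam across two mirrored pairs of raked legs — a sawhorse. The beam's underside is at z = 744 (matching the legs' vertical rise in atan2(217, 744)) and the beam is 64 mm tall, so its top is at 744 + 64 = 808 mm. The raked legs top out at the beam's underside, so that is the highest point.


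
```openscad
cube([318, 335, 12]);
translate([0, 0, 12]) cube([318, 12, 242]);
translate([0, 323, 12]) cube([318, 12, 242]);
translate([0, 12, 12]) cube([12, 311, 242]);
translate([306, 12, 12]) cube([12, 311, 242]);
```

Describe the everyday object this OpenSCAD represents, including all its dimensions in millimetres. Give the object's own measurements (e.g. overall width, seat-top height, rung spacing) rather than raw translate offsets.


An open-topped rectangular box: outside dimensions 318×335×254 mm, with a uniform wall and base thickness of 12 mm. The base is a full 318×335 slab on the floor; four walls sit on top of the base. The front and back walls (the −y and +y sides) span the full width; the two side walls fit between them.


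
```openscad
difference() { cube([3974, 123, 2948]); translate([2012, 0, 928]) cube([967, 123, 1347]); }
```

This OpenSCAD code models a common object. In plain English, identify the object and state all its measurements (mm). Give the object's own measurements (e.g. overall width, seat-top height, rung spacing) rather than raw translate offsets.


A wall 3974 mm long (x), 123 mm thick (y), 2948 mm tall, with a rectangular window opening cut through it. The opening is 967 mm wide and 1347 mm tall; its sill is at z = 928 mm and its near (−x) edge is 2012 mm from the wall's −x end. The opening passes through the full wall thickness.


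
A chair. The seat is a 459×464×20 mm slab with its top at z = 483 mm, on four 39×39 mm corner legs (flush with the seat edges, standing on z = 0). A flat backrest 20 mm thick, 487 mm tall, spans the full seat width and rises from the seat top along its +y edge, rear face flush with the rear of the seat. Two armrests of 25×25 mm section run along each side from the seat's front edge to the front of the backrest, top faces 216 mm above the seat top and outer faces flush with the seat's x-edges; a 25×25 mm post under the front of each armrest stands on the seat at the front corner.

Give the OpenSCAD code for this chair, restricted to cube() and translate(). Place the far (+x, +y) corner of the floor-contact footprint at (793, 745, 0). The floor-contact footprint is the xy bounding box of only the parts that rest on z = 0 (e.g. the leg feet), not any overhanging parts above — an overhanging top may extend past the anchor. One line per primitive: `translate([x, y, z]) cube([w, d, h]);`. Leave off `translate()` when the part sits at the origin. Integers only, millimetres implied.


translate([334, 281, 463]) cube([459, 464, 20]);
translate([334, 281, 0]) cube([39, 39, 463]);
translate([754, 281, 0]) cube([39, 39, 463]);
translate([334, 706, 0]) cube([39, 39, 463]);
translate([754, 706, 0]) cube([39, 39, 463]);
translate([334, 725, 483]) cube([459, 20, 487]);
translate([334, 281, 674]) cube([25, 444, 25]);
translate([768, 281, 674]) cube([25, 444, 25]);
translate([334, 281, 483]) cube([25, 25, 191]);
translate([768, 281, 483]) cube([25, 25, 191]);


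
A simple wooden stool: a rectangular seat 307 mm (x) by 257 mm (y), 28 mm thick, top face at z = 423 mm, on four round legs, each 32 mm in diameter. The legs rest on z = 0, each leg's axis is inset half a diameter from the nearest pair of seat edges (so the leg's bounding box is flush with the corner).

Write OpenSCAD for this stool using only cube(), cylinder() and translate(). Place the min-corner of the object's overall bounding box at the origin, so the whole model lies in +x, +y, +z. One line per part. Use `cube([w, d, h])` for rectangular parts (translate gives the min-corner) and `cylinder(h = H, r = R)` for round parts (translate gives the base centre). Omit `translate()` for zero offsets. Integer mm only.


translate([0, 0, 395]) cube([307, 257, 28]);
translate([16, 16, 0]) cylinder(h = 395, r = 16);
translate([291, 16, 0]) cylinder(h = 395, r = 16);
translate([16, 241, 0]) cylinder(h = 395, r = 16);
translate([291, 241, 0]) cylinder(h = 395, r = 16);


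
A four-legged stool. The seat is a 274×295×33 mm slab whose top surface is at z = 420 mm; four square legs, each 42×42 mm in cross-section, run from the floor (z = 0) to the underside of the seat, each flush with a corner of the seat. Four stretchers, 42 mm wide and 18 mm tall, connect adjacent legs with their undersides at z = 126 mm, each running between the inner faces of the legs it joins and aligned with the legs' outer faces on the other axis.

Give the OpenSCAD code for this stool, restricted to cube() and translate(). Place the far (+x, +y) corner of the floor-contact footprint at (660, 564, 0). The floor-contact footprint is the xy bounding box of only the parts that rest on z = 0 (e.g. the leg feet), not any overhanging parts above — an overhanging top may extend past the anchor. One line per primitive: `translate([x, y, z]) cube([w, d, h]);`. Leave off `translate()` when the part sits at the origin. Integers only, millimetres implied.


translate([386, 269, 387]) cube([274, 295, 33]);
translate([386, 269, 0]) cube([42, 42, 387]);
translate([618, 269, 0]) cube([42, 42, 387]);
translate([386, 522, 0]) cube([42, 42, 387]);
translate([618, 522, 0]) cube([42, 42, 387]);
translate([428, 269, 126]) cube([190, 42, 18]);
translate([428, 522, 126]) cube([190, 42, 18]);
translate([386, 311, 126]) cube([42, 211, 18]);
translate([618, 311, 126]) cube([42, 211, 18]);


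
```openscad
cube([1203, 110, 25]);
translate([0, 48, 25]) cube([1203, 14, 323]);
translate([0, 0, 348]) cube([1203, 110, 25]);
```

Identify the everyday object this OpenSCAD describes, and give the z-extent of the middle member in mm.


An I-beam. The web height is 323 mm.

Two wide flanges with a thin centred web — an I-beam. Overall 373 mm minus two 25 mm flanges gives a web of 373 − 2·25 = 323 mm.


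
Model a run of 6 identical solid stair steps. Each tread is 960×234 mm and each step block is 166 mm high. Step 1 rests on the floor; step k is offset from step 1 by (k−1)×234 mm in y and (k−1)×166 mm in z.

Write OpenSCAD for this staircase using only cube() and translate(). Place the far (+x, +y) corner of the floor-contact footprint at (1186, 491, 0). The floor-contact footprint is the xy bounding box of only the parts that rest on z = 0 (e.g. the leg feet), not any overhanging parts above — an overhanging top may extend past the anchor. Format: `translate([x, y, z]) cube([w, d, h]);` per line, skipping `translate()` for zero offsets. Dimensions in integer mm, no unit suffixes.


translate([226, 257, 0]) cube([960, 234, 166]);
translate([226, 491, 166]) cube([960, 234, 166]);
translate([226, 725, 332]) cube([960, 234, 166]);
translate([226, 959, 498]) cube([960, 234, 166]);
translate([226, 1193, 664]) cube([960, 234, 166]);
translate([226, 1427, 830]) cube([960, 234, 166]);


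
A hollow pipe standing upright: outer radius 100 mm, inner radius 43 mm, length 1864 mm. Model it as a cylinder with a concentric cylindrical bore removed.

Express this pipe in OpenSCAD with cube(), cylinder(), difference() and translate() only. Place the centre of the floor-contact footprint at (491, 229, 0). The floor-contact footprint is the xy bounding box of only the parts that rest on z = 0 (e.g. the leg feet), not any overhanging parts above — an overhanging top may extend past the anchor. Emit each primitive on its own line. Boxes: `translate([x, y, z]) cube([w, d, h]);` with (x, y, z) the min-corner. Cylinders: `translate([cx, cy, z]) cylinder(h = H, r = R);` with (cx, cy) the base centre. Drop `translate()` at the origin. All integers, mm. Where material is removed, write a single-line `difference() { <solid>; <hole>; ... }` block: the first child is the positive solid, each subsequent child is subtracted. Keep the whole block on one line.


difference() { translate([491, 229, 0]) cylinder(h = 1864, r = 100); translate([491, 229, 0]) cylinder(h = 1864, r = 43); }


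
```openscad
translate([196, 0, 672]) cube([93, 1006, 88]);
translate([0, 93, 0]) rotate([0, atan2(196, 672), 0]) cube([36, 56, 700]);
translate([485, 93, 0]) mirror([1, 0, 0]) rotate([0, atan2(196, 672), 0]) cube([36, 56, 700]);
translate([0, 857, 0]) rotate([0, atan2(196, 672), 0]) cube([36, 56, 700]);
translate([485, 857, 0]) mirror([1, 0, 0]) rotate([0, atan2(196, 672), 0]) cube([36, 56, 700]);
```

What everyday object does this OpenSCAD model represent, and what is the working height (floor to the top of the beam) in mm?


A sawhorse. The overall height is 760 mm.

A beam across two mirrored pairs of raked legs — a sawhorse. The beam's underside is at z = 672 (matching the legs' vertical rise in atan2(196, 672)) and the beam is 88 mm tall, so its top is at 672 + 88 = 760 mm. The raked legs top out at the beam's underside, so that is the highest point.


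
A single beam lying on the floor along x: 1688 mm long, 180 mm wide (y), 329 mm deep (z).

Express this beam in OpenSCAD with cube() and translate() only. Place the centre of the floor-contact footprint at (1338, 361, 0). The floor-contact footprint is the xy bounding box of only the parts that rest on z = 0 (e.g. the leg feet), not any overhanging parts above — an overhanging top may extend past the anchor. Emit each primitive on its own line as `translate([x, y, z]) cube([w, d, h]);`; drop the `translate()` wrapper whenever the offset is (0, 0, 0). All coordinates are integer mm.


translate([494, 271, 0]) cube([1688, 180, 329]);


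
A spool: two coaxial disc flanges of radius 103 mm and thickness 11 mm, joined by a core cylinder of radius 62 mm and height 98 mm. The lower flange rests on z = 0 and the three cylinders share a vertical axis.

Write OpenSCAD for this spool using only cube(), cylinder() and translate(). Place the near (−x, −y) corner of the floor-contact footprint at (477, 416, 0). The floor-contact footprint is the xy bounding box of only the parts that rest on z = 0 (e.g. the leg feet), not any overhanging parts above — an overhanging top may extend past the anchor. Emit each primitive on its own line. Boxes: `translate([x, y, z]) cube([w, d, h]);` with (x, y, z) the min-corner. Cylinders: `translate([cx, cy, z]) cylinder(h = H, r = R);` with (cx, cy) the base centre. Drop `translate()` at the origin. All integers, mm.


translate([580, 519, 0]) cylinder(h = 11, r = 103);
translate([580, 519, 11]) cylinder(h = 98, r = 62);
translate([580, 519, 109]) cylinder(h = 11, r = 103);


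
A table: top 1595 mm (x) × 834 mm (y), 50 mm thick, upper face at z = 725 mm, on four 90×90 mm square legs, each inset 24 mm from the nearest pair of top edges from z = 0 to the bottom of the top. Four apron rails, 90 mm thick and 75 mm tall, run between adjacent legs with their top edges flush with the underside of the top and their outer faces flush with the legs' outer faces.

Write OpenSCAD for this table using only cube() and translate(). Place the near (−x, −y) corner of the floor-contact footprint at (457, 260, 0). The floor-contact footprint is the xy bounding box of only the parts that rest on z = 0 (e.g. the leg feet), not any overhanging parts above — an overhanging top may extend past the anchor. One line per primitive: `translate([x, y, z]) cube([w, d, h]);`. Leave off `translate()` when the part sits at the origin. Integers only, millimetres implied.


// leg_h = 725 - 50 = 675
// apron z = 675 - 75 = 600
translate([433, 236, 675]) cube([1595, 834, 50]);
translate([457, 260, 0]) cube([90, 90, 675]);
translate([1914, 260, 0]) cube([90, 90, 675]);
translate([457, 956, 0]) cube([90, 90, 675]);
translate([1914, 956, 0]) cube([90, 90, 675]);
translate([547, 260, 600]) cube([1367, 90, 75]);
translate([547, 956, 600]) cube([1367, 90, 75]);
translate([457, 350, 600]) cube([90, 606, 75]);
translate([1914, 350, 600]) cube([90, 606, 75]);


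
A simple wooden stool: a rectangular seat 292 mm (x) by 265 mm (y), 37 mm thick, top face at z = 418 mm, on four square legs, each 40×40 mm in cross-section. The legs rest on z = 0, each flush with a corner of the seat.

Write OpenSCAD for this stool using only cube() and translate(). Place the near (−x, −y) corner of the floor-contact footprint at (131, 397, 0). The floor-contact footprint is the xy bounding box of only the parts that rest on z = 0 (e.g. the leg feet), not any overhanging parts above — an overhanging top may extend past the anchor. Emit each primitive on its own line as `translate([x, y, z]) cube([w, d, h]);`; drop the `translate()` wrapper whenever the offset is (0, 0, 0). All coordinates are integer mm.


translate([131, 397, 381]) cube([292, 265, 37]);
translate([131, 397, 0]) cube([40, 40, 381]);
translate([383, 397, 0]) cube([40, 40, 381]);
translate([131, 622, 0]) cube([40, 40, 381]);
translate([383, 622, 0]) cube([40, 40, 381]);


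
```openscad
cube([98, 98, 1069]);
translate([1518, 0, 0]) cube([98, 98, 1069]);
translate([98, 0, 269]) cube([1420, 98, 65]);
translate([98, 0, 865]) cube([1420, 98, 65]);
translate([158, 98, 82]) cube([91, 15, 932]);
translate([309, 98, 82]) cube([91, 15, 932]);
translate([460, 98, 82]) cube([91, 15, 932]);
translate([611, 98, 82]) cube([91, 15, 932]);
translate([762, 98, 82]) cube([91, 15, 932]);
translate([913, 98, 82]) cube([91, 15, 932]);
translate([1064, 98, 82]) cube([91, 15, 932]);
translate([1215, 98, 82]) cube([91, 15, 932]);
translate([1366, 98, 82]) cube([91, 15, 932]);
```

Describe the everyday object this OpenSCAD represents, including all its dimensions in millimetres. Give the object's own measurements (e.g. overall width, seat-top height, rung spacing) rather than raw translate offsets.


A fence section. Two 98×98 mm posts, 1069 mm tall, stand on the floor with a clear span of 1420 mm between their inner faces. Two horizontal rails of 98×65 mm section span the gap between the posts with their undersides at z = 269 mm and z = 865 mm, flush with the posts' −y face. 9 pickets, each 91 mm wide, 15 mm thick and 932 mm tall, are fixed to the +y face of the rails with their bottoms at z = 82 mm, spaced across the span with a 60 mm gap after the −x post and between neighbouring pickets, with 61 mm left before the +x post.


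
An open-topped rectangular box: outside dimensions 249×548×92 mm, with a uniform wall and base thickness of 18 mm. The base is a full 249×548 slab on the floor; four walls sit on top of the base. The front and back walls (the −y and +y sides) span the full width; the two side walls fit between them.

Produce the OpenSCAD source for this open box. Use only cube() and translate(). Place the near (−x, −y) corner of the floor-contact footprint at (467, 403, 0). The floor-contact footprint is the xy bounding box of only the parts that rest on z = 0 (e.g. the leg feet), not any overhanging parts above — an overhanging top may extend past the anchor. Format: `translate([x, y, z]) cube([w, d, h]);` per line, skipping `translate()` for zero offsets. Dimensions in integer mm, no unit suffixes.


translate([467, 403, 0]) cube([249, 548, 18]);
translate([467, 403, 18]) cube([249, 18, 74]);
translate([467, 933, 18]) cube([249, 18, 74]);
translate([467, 421, 18]) cube([18, 512, 74]);
translate([698, 421, 18]) cube([18, 512, 74]);


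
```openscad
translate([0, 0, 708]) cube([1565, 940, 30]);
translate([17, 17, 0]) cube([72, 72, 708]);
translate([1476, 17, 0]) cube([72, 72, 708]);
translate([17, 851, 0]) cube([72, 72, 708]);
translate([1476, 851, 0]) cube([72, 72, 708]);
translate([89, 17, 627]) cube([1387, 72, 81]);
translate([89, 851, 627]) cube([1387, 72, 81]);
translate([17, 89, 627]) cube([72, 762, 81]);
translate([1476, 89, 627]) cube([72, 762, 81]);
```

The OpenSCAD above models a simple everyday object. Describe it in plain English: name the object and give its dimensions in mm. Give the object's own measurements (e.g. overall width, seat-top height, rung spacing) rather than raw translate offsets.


A table: top 1565 mm (x) × 940 mm (y), 30 mm thick, upper face at z = 738 mm, on four 72×72 mm square legs, each inset 17 mm from the nearest pair of top edges from z = 0 to the bottom of the top. Four apron rails, 72 mm thick and 81 mm tall, run between adjacent legs with their top edges flush with the underside of the top and their outer faces flush with the legs' outer faces.
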